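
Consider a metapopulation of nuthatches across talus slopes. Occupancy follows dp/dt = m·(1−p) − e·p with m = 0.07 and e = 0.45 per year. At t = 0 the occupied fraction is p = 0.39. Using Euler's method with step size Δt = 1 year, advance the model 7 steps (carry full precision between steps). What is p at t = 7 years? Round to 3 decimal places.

Update rule: p ← p + [m·(1−p) − e·p]·Δt with Δt = 1.
t = 1: p = 0.39000 + (-0.13280) = 0.25720
t = 2: p = 0.25720 + (-0.06374) = 0.19346
t = 3: p = 0.19346 + (-0.03060) = 0.16286
t = 4: p = 0.16286 + (-0.01469) = 0.14817
t = 5: p = 0.14817 + (-0.00705) = 0.14112
t = 6: p = 0.14112 + (-0.00338) = 0.13774
t = 7: p = 0.13774 + (-0.00162) = 0.13611

0.136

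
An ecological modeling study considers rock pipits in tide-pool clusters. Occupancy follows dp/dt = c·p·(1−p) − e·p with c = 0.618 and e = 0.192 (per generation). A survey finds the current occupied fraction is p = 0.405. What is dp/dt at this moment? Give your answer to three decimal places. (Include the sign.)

0.071

Colonization term: c·p·(1−p) = 0.618×0.405×0.5950 = 0.14892.
Extinction term: e·p = 0.07776.
dp/dt = 0.14892 − 0.07776 = 0.07116.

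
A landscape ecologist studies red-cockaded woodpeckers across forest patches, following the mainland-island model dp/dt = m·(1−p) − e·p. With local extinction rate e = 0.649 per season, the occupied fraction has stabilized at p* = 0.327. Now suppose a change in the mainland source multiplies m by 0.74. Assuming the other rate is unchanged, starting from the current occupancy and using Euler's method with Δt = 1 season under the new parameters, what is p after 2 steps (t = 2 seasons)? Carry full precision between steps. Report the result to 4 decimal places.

Balance m(1−p*) = e·p* gives m = e·p*/(1−p*) = 0.649×0.32700/0.67300 = 0.31534.
Starting from p₀ = 0.32700; update p ← p + (dp/dt)·Δt with the new parameters.
step 1: Δp = -0.05518, p = 0.27182
step 2: Δp = -0.00649, p = 0.26533

0.2653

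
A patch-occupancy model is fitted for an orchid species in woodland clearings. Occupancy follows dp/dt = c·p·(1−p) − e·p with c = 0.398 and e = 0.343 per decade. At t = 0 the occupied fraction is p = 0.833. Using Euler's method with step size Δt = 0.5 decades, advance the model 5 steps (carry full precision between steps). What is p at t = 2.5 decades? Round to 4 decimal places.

Update rule: p ← p + [c·p·(1−p) − e·p]·Δt with Δt = 0.5.
  1  |  dp/dt·Δt = -0.115176  |  p_1 = 0.717824
  2  |  dp/dt·Δt = -0.082799  |  p_2 = 0.635025
  3  |  dp/dt·Δt = -0.062785  |  p_3 = 0.572240
  4  |  dp/dt·Δt = -0.049428  |  p_4 = 0.522812
  5  |  dp/dt·Δt = -0.040016  |  p_5 = 0.482796

0.4828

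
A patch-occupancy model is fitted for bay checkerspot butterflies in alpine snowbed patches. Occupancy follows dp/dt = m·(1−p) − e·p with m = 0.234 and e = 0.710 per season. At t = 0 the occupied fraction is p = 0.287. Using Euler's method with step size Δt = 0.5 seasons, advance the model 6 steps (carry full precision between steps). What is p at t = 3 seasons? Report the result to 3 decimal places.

Update rule: p ← p + [m·(1−p) − e·p]·Δt with Δt = 0.5.
t = 0.5: p = 0.28700 + (-0.01846) = 0.26854
t = 1: p = 0.26854 + (-0.00975) = 0.25879
t = 1.5: p = 0.25879 + (-0.00515) = 0.25364
t = 2: p = 0.25364 + (-0.00272) = 0.25092
t = 2.5: p = 0.25092 + (-0.00144) = 0.24949
t = 3: p = 0.24949 + (-0.00076) = 0.24873

0.249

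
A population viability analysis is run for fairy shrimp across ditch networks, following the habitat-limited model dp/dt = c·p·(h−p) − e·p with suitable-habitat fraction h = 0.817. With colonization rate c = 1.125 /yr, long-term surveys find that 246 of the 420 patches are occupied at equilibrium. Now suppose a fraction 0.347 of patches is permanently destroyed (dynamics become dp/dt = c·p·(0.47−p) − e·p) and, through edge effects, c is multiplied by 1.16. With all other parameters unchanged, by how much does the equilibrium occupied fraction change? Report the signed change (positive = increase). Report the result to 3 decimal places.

-0.315

Observed p* = 246/420 = 0.58571.
Balance c(h−p*) = e gives e = 1.125×(0.817 − 0.58571) = 0.26020.
New p* = 0.47 − e/c = 0.47 − 0.26020/1.30500 = 0.27061.
Δp* = 0.27061 − 0.58571 = -0.31510.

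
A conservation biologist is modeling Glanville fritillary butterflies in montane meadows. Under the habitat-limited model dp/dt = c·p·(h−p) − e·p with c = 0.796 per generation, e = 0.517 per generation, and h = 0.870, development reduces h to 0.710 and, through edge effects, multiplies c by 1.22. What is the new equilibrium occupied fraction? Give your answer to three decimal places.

0.178

Before: p* = h − e/c = 0.870 − 0.517/0.796 = 0.870 − 0.6495 = 0.2205.
After: c = 0.97112, e = 0.517, h = 0.710; p* = 0.710 − 0.517/0.97112 = 0.1776.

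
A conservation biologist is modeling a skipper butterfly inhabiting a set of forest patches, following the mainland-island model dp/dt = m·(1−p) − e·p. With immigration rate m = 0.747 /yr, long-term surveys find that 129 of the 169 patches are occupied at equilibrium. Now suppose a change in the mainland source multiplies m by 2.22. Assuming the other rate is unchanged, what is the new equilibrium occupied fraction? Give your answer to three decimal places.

Observed p* = 129/169 = 0.76331.
Balance m(1−p*) = e·p* gives e = m(1−p*)/p* = 0.747×0.23669/0.76331 = 0.23163.
New p* = m/(m+e) = 1.65834/(1.65834+0.23163) = 0.87744.

0.877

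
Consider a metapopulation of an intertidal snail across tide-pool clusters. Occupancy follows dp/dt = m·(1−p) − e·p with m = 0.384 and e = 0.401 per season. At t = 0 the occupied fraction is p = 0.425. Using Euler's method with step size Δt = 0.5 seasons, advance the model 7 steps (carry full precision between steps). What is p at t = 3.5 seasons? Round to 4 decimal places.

Update rule: p ← p + [m·(1−p) − e·p]·Δt with Δt = 0.5.
p: 0.42500 → 0.45019  (Δp = +0.02519)
p: 0.45019 → 0.46549  (Δp = +0.01530)
p: 0.46549 → 0.47478  (Δp = +0.00930)
p: 0.47478 → 0.48043  (Δp = +0.00565)
p: 0.48043 → 0.48386  (Δp = +0.00343)
p: 0.48386 → 0.48595  (Δp = +0.00208)
p: 0.48595 → 0.48721  (Δp = +0.00127)

0.4872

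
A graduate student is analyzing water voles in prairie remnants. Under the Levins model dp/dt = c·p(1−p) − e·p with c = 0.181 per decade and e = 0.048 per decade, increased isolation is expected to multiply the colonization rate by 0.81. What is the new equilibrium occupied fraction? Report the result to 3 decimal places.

0.673

Before: p* = 1 − 0.048/0.181 = 0.7348.
After the change, c = 0.14661, e = 0.048, so p* = 1 − 0.048/0.14661 = 0.6726.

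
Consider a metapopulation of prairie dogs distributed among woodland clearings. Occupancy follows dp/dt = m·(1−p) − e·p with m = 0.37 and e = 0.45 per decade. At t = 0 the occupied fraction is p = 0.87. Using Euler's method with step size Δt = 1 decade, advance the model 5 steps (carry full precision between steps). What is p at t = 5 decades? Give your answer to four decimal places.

Update rule: p ← p + [m·(1−p) − e·p]·Δt with Δt = 1.
t = 1: p = 0.87000 + (-0.34340) = 0.52660
t = 2: p = 0.52660 + (-0.06181) = 0.46479
t = 3: p = 0.46479 + (-0.01113) = 0.45366
t = 4: p = 0.45366 + (-0.00200) = 0.45166
t = 5: p = 0.45166 + (-0.00036) = 0.45130

0.4513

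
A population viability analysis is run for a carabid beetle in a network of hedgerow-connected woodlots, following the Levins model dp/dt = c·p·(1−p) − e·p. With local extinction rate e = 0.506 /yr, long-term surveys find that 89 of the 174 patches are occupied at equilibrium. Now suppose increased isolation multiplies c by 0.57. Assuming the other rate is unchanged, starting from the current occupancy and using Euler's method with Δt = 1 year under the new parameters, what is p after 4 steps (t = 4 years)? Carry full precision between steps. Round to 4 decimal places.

Observed p* = 89/174 = 0.51149.
Balance c(1−p*) = e gives c = e/(1 − 0.51149) = 0.506/0.48851 = 1.03581.
Starting from p₀ = 0.51149; update p ← p + (dp/dt)·Δt with the new parameters.
step 1: Δp = -0.11129, p = 0.40020
step 2: Δp = -0.06078, p = 0.33942
step 3: Δp = -0.03937, p = 0.30005
step 4: Δp = -0.02783, p = 0.27223

0.2722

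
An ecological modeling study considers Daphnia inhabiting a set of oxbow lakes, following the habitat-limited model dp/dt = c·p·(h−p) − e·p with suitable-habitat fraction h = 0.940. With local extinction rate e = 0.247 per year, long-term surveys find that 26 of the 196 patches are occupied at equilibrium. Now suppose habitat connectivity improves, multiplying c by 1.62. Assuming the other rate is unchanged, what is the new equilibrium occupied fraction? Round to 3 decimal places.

0.442

Observed p* = 26/196 = 0.13265.
Balance c(h−p*) = e gives c = e/(0.94 − 0.13265) = 0.247/0.80735 = 0.30594.
New p* = 0.94 − e/c = 0.94 − 0.24700/0.49562 = 0.44163.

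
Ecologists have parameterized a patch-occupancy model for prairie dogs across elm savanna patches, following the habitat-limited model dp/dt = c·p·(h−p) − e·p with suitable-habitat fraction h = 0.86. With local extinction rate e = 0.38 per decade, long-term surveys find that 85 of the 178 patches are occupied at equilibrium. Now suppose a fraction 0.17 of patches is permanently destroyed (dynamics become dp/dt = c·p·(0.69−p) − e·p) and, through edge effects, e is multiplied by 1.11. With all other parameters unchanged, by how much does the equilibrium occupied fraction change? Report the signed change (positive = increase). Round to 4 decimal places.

-0.2121

Observed p* = 85/178 = 0.47753.
Balance c(h−p*) = e gives c = e/(0.86 − 0.47753) = 0.38/0.38247 = 0.99354.
New p* = 0.69 − e/c = 0.69 − 0.42180/0.99354 = 0.26546.
Δp* = 0.26546 − 0.47753 = -0.21207.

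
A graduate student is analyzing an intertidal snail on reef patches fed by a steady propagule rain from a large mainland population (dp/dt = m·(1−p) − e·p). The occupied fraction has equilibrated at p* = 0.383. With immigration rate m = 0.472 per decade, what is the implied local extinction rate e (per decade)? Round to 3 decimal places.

0.760

At equilibrium m(1−p*) = e·p*, so e = m(1−p*)/p*.
e = 0.472 × 0.6170 / 0.383 = 0.7604.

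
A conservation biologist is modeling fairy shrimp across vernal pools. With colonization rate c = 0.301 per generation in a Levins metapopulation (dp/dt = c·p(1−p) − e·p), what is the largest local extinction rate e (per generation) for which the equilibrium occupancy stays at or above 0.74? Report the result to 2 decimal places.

1 − e/c ≥ 0.74 ⇒ e ≤ c(1 − 0.74) = 0.301 × 0.2600.
e_max = 0.0783.

0.08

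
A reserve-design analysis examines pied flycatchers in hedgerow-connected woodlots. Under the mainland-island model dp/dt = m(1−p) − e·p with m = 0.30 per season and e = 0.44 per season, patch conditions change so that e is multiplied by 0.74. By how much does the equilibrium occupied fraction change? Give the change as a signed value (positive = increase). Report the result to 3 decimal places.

0.074

Before: p* = 0.30/(0.30+0.44) = 0.4054.
After: m = 0.3, e = 0.3256; p* = 0.3/0.6256 = 0.4795.
Δp* = 0.4795 − 0.4054 = +0.0741.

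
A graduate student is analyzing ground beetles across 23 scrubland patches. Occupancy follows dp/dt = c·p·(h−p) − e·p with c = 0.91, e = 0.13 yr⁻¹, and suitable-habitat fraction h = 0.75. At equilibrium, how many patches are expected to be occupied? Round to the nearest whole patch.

p* = h − e/c = 0.75 − 0.1429 = 0.6071.
Expected occupied patches = N × p* = 23 × 0.6071 = 13.96 ≈ 14.

14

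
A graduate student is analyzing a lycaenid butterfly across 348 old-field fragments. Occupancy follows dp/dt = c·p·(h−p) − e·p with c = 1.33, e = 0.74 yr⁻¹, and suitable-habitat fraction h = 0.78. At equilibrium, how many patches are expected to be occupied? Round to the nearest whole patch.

p* = h − e/c = 0.78 − 0.5564 = 0.2236.
Expected occupied patches = N × p* = 348 × 0.2236 = 77.82 ≈ 78.

78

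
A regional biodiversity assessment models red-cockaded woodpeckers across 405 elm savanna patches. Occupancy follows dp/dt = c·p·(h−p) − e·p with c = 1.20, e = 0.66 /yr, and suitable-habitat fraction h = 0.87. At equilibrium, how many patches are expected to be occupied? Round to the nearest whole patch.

p* = h − e/c = 0.87 − 0.5500 = 0.3200.
Expected occupied patches = N × p* = 405 × 0.3200 = 129.60 ≈ 130.

130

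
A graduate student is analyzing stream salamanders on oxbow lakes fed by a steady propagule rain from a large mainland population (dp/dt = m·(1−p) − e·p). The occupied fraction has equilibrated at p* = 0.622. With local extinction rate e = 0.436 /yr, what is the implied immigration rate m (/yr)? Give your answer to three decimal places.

0.717

At equilibrium m(1−p*) = e·p*, so m = e·p*/(1−p*).
m = 0.436 × 0.622 / 0.3780 = 0.2712/0.3780 = 0.7174.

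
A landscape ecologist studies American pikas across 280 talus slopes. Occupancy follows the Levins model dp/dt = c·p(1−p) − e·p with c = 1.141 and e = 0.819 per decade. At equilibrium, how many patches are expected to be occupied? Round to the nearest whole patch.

p* = 1 − e/c = 1 − 0.819/1.141 = 0.2822.
Expected occupied patches = N × p* = 280 × 0.2822 = 79.02 ≈ 79.

79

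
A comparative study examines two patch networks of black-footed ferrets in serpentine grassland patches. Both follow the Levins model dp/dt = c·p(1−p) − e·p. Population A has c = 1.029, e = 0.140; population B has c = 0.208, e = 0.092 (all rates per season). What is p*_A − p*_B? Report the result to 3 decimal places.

0.306

A: p*_A = 1 − 0.140/1.029 = 0.8639.
B: p*_B = 1 − 0.092/0.208 = 0.5577.
p*_A − p*_B = 0.8639 − 0.5577 = 0.3063.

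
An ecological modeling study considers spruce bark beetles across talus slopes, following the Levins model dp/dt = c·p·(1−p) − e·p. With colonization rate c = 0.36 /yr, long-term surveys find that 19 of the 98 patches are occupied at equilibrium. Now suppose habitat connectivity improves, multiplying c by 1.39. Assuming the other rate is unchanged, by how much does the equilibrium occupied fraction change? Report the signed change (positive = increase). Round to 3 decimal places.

Observed p* = 19/98 = 0.19388.
Balance c(1−p*) = e gives e = 0.36×(1 − 0.19388) = 0.29020.
New p* = 1 − e/c = 1 − 0.29020/0.50040 = 0.42006.
Δp* = 0.42006 − 0.19388 = +0.22618.

0.226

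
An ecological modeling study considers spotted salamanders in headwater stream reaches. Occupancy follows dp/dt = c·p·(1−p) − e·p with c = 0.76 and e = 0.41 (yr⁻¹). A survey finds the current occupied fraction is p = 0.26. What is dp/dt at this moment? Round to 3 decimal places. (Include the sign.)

Colonization term: c·p·(1−p) = 0.76×0.26×0.7400 = 0.14622.
Extinction term: e·p = 0.10660.
dp/dt = 0.14622 − 0.10660 = 0.03962.

0.040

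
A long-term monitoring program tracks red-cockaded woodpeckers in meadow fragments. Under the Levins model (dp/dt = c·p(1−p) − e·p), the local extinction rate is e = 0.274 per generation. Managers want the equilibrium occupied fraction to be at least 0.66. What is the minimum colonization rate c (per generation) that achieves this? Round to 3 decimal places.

0.806

p* = 1 − e/c ≥ 0.66 requires e/c ≤ 0.3400, i.e. c ≥ e/0.3400.
c_min = 0.274/0.3400 = 0.8059.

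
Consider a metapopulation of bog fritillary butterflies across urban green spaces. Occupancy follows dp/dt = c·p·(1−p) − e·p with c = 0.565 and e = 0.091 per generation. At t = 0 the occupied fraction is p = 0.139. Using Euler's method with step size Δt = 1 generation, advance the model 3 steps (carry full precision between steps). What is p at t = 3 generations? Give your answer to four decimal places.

0.3505

Update rule: p ← p + [c·p·(1−p) − e·p]·Δt with Δt = 1.
  1  |  dp/dt·Δt = +0.054970  |  p_1 = 0.193970
  2  |  dp/dt·Δt = +0.070684  |  p_2 = 0.264654
  3  |  dp/dt·Δt = +0.085872  |  p_3 = 0.350526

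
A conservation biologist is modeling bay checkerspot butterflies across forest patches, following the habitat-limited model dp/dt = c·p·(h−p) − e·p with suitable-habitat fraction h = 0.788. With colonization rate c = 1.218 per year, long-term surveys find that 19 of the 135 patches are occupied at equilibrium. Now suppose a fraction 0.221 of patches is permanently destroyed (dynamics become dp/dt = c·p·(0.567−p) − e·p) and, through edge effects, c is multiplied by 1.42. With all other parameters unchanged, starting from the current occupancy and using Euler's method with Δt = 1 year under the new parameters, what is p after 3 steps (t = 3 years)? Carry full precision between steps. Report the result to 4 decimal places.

Observed p* = 19/135 = 0.14074.
Balance c(h−p*) = e gives e = 1.218×(0.788 − 0.14074) = 0.78836.
Starting from p₀ = 0.14074; update p ← p + (dp/dt)·Δt with the new parameters.
t = 1: p = 0.14074 + (-0.00719) = 0.13355
t = 2: p = 0.13355 + (-0.00517) = 0.12838
t = 3: p = 0.12838 + (-0.00382) = 0.12456

0.1246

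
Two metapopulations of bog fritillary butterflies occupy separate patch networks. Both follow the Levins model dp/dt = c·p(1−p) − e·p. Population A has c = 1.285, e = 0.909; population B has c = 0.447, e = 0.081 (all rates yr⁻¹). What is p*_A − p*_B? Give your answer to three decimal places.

-0.526

A: p*_A = 1 − 0.909/1.285 = 0.2926.
B: p*_B = 1 − 0.081/0.447 = 0.8188.
p*_A − p*_B = 0.2926 − 0.8188 = -0.5262.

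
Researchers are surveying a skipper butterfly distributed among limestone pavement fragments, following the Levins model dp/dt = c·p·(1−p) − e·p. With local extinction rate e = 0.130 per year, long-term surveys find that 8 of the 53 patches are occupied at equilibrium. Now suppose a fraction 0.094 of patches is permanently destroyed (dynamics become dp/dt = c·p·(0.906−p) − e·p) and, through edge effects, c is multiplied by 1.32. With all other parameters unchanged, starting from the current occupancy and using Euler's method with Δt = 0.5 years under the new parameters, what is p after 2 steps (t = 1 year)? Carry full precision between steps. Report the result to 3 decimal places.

0.154

Observed p* = 8/53 = 0.15094.
Balance c(1−p*) = e gives c = e/(1 − 0.15094) = 0.130/0.84906 = 0.15311.
Starting from p₀ = 0.15094; update p ← p + (dp/dt)·Δt with the new parameters.
step 1: Δp = +0.00171, p = 0.15265
step 2: Δp = +0.00170, p = 0.15435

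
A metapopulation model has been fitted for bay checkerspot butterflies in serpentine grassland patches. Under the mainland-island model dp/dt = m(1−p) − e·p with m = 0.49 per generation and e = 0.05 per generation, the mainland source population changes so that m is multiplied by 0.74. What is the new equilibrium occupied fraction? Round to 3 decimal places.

0.879

Before: p* = 0.49/(0.49+0.05) = 0.9074.
After: m = 0.3626, e = 0.05; p* = 0.3626/0.4126 = 0.8788.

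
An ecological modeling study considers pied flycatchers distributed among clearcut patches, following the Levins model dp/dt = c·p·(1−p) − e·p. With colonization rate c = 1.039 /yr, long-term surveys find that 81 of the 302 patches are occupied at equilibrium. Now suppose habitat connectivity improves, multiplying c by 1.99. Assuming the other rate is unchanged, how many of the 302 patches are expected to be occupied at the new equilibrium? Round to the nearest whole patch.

191

Observed p* = 81/302 = 0.26821.
Balance c(1−p*) = e gives e = 1.039×(1 − 0.26821) = 0.76033.
New p* = 1 − e/c = 1 − 0.76033/2.06761 = 0.63227.
Expected occupied = 302 × 0.63227 = 190.95 ≈ 191.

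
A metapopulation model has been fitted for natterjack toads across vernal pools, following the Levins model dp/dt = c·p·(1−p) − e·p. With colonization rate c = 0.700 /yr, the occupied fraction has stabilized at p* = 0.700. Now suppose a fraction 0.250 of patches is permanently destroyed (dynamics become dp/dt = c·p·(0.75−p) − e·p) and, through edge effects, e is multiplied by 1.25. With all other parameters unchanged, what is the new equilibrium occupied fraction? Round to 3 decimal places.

Balance c(1−p*) = e gives e = 0.700×(1 − 0.70000) = 0.21000.
New p* = 0.75 − e/c = 0.75 − 0.26250/0.70000 = 0.37500.

0.375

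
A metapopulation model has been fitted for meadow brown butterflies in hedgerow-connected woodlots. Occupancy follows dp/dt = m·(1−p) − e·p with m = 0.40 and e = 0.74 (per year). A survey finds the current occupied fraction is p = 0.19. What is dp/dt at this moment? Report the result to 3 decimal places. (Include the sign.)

Colonization term: m·(1−p) = 0.40×0.8100 = 0.32400.
Extinction term: e·p = 0.14060.
dp/dt = 0.32400 − 0.14060 = 0.18340.

0.183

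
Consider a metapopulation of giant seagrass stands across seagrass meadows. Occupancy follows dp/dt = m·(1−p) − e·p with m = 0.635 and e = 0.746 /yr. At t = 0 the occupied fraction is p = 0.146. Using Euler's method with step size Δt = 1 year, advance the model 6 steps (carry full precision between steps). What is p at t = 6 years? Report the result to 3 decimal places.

Update rule: p ← p + [m·(1−p) − e·p]·Δt with Δt = 1.
  1  |  dp/dt·Δt = +0.433374  |  p_1 = 0.579374
  2  |  dp/dt·Δt = -0.165115  |  p_2 = 0.414259
  3  |  dp/dt·Δt = +0.062909  |  p_3 = 0.477168
  4  |  dp/dt·Δt = -0.023968  |  p_4 = 0.453199
  5  |  dp/dt·Δt = +0.009132  |  p_5 = 0.462331
  6  |  dp/dt·Δt = -0.003479  |  p_6 = 0.458852

0.459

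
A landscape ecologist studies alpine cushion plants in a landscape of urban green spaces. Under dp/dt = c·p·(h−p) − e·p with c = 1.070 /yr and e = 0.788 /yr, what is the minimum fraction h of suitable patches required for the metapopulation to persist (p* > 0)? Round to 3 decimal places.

0.736

p* = h − e/c is positive only when h > e/c.
h_min = e/c = 0.788/1.070 = 0.7364.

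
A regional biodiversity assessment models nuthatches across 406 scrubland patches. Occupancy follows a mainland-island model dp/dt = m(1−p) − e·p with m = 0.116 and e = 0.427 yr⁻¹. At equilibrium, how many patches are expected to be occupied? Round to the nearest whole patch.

87

p* = m/(m+e) = 0.116/0.5430 = 0.2136.
Expected occupied patches = N × p* = 406 × 0.2136 = 86.73 ≈ 87.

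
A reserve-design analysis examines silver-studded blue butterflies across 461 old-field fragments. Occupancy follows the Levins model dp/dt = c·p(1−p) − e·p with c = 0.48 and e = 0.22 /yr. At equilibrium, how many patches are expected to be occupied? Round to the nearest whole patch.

p* = 1 − e/c = 1 − 0.22/0.48 = 0.5417.
Expected occupied patches = N × p* = 461 × 0.5417 = 249.71 ≈ 250.

250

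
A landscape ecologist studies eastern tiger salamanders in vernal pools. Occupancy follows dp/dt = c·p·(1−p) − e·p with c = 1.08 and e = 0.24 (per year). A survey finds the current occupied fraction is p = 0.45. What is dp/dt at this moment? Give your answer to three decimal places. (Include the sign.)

0.159

Colonization term: c·p·(1−p) = 1.08×0.45×0.5500 = 0.26730.
Extinction term: e·p = 0.10800.
dp/dt = 0.26730 − 0.10800 = 0.15930.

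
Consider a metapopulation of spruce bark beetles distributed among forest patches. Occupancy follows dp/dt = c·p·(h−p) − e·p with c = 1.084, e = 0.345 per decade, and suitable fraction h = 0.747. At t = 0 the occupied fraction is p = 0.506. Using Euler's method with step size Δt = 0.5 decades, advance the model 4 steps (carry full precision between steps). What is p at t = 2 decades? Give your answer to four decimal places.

0.4519

Update rule: p ← p + [c·p·(h−p) − e·p]·Δt with Δt = 0.5.
  1  |  dp/dt·Δt = -0.021190  |  p_1 = 0.484810
  2  |  dp/dt·Δt = -0.014735  |  p_2 = 0.470075
  3  |  dp/dt·Δt = -0.010533  |  p_3 = 0.459542
  4  |  dp/dt·Δt = -0.007673  |  p_4 = 0.451869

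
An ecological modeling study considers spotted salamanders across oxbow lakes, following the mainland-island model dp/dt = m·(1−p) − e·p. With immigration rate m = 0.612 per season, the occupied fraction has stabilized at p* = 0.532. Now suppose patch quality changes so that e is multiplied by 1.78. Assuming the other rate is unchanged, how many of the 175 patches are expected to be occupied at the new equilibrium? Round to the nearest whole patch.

68

Balance m(1−p*) = e·p* gives e = m(1−p*)/p* = 0.612×0.46800/0.53200 = 0.53838.
New p* = m/(m+e) = 0.61200/(0.61200+0.95832) = 0.38973.
Expected occupied = 175 × 0.38973 = 68.20 ≈ 68.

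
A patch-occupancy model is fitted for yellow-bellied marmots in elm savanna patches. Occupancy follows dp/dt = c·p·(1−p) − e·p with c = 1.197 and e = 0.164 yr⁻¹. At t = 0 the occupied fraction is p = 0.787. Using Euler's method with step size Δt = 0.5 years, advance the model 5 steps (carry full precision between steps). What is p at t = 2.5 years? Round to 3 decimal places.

Update rule: p ← p + [c·p·(1−p) − e·p]·Δt with Δt = 0.5.
step 1: Δp = +0.03579, p = 0.82279
step 2: Δp = +0.01980, p = 0.84259
step 3: Δp = +0.01029, p = 0.85288
step 4: Δp = +0.00516, p = 0.85804
step 5: Δp = +0.00254, p = 0.86058

0.861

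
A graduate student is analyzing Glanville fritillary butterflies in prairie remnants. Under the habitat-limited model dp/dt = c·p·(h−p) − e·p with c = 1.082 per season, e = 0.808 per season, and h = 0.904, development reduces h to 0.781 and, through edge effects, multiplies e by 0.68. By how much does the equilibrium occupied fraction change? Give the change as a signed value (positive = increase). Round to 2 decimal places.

0.12

Before: p* = h − e/c = 0.904 − 0.808/1.082 = 0.904 − 0.7468 = 0.1572.
After: c = 1.082, e = 0.54944, h = 0.781; p* = 0.781 − 0.54944/1.082 = 0.2732.
Δp* = 0.2732 − 0.1572 = +0.1160.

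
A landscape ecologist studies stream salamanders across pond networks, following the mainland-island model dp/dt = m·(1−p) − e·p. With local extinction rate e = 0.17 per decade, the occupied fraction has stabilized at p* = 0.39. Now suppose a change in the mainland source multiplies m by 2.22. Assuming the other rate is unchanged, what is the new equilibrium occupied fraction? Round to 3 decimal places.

Balance m(1−p*) = e·p* gives m = e·p*/(1−p*) = 0.17×0.39000/0.61000 = 0.10869.
New p* = m/(m+e) = 0.24129/(0.24129+0.17000) = 0.58667.

0.587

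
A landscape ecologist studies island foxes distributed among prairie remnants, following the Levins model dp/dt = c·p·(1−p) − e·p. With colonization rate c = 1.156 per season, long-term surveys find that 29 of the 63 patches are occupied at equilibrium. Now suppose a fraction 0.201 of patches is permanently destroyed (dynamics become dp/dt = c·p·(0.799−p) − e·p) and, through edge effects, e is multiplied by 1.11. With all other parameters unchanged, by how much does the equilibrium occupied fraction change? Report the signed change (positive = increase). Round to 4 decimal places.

Observed p* = 29/63 = 0.46032.
Balance c(1−p*) = e gives e = 1.156×(1 − 0.46032) = 0.62387.
New p* = 0.799 − e/c = 0.799 − 0.69250/1.15600 = 0.19995.
Δp* = 0.19995 − 0.46032 = -0.26037.

-0.2604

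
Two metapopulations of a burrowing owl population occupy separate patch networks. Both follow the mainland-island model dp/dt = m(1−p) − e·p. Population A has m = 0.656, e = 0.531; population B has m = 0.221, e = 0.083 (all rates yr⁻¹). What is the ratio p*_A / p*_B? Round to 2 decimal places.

A: p*_A = m/(m+e) = 0.656/1.1870 = 0.5527.
B: p*_B = 0.221/0.3040 = 0.7270.
p*_A / p*_B = 0.5527/0.7270 = 0.7602.

0.76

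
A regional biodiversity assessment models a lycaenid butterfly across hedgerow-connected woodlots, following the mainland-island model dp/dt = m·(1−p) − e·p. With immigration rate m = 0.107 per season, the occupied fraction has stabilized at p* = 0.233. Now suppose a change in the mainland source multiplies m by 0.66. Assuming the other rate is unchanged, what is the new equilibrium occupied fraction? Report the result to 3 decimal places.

Balance m(1−p*) = e·p* gives e = m(1−p*)/p* = 0.107×0.76700/0.23300 = 0.35223.
New p* = m/(m+e) = 0.07062/(0.07062+0.35223) = 0.16701.

0.167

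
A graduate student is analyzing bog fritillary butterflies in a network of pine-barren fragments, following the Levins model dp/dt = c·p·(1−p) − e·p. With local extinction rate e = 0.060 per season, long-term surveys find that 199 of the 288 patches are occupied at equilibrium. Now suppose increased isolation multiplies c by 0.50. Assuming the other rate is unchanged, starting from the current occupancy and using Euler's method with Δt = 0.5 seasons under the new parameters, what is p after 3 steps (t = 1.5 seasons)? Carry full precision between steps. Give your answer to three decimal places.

0.661

Observed p* = 199/288 = 0.69097.
Balance c(1−p*) = e gives c = e/(1 − 0.69097) = 0.060/0.30903 = 0.19416.
Starting from p₀ = 0.69097; update p ← p + (dp/dt)·Δt with the new parameters.
step 1: Δp = -0.01036, p = 0.68061
step 2: Δp = -0.00987, p = 0.67074
step 3: Δp = -0.00940, p = 0.66134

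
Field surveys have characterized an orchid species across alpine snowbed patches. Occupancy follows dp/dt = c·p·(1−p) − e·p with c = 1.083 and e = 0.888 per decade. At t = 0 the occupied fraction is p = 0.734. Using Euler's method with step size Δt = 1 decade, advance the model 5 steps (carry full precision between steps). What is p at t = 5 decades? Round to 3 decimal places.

0.212

Update rule: p ← p + [c·p·(1−p) − e·p]·Δt with Δt = 1.
p: 0.73400 → 0.29366  (Δp = -0.44034)
p: 0.29366 → 0.25753  (Δp = -0.03613)
p: 0.25753 → 0.23592  (Δp = -0.02161)
p: 0.23592 → 0.22165  (Δp = -0.01427)
p: 0.22165 → 0.21166  (Δp = -0.00998)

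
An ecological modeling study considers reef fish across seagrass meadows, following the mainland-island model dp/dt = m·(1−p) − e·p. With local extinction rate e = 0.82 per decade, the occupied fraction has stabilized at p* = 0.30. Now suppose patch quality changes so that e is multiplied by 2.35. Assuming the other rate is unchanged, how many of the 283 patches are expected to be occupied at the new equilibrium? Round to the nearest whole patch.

44

Balance m(1−p*) = e·p* gives m = e·p*/(1−p*) = 0.82×0.30000/0.70000 = 0.35143.
New p* = m/(m+e) = 0.35143/(0.35143+1.92700) = 0.15424.
Expected occupied = 283 × 0.15424 = 43.65 ≈ 44.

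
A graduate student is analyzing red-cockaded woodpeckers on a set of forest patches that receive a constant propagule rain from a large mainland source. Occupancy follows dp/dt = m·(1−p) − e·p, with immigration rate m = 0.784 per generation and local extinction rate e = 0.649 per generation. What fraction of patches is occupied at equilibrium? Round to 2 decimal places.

0.55

Setting dp/dt = 0: m − m·p* = e·p*, so m = (m+e)·p*.
p* = m/(m+e) = 0.784/(0.784+0.649) = 0.784/1.4330 = 0.5471.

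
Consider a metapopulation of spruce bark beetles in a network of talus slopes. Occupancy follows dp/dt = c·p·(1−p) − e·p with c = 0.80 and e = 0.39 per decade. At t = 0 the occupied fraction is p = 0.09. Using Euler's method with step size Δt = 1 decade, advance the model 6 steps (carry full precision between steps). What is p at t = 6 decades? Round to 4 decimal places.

Update rule: p ← p + [c·p·(1−p) − e·p]·Δt with Δt = 1.
  1  |  dp/dt·Δt = +0.030420  |  p_1 = 0.120420
  2  |  dp/dt·Δt = +0.037771  |  p_2 = 0.158191
  3  |  dp/dt·Δt = +0.044839  |  p_3 = 0.203030
  4  |  dp/dt·Δt = +0.050265  |  p_4 = 0.253296
  5  |  dp/dt·Δt = +0.052524  |  p_5 = 0.305820
  6  |  dp/dt·Δt = +0.050566  |  p_6 = 0.356385

0.3564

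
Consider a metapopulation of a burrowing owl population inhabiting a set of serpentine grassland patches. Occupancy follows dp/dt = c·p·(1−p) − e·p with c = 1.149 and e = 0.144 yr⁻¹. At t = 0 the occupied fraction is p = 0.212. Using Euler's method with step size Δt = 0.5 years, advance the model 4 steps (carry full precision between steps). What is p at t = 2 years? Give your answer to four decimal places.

0.6069

Update rule: p ← p + [c·p·(1−p) − e·p]·Δt with Δt = 0.5.
step 1: Δp = +0.08071, p = 0.29271
step 2: Δp = +0.09786, p = 0.39057
step 3: Δp = +0.10862, p = 0.49920
step 4: Δp = +0.10768, p = 0.60688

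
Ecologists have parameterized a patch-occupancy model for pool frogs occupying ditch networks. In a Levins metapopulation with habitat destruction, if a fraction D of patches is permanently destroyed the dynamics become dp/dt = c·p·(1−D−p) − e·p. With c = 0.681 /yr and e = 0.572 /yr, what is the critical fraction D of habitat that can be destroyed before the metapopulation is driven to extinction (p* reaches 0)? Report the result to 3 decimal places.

The nontrivial equilibrium is p* = (1−D) − e/c; extinction occurs when this hits zero.
So D_crit = 1 − e/c = 1 − 0.572/0.681 = 1 − 0.8399 = 0.1601.
Note this equals the original equilibrium occupancy — the Levins extinction-debt result.

0.160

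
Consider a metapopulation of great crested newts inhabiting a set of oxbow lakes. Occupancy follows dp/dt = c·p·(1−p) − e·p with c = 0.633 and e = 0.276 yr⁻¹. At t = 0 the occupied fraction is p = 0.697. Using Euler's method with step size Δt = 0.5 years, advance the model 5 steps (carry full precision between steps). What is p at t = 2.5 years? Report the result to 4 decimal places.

Update rule: p ← p + [c·p·(1−p) − e·p]·Δt with Δt = 0.5.
t = 0.5: p = 0.69700 + (-0.02934) = 0.66766
t = 1: p = 0.66766 + (-0.02191) = 0.64575
t = 1.5: p = 0.64575 + (-0.01671) = 0.62904
t = 2: p = 0.62904 + (-0.01295) = 0.61608
t = 2.5: p = 0.61608 + (-0.01016) = 0.60592

0.6059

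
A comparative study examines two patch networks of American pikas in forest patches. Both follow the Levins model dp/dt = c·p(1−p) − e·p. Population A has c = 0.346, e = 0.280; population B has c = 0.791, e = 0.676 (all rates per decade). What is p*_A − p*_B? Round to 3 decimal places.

0.045

A: p*_A = 1 − 0.280/0.346 = 0.1908.
B: p*_B = 1 − 0.676/0.791 = 0.1454.
p*_A − p*_B = 0.1908 − 0.1454 = 0.0454.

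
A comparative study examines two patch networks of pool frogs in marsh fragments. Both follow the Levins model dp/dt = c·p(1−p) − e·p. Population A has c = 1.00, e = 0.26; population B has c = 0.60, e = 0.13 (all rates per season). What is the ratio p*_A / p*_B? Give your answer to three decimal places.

A: p*_A = 1 − 0.26/1.00 = 0.7400.
B: p*_B = 1 − 0.13/0.60 = 0.7833.
p*_A / p*_B = 0.7400/0.7833 = 0.9447.

0.945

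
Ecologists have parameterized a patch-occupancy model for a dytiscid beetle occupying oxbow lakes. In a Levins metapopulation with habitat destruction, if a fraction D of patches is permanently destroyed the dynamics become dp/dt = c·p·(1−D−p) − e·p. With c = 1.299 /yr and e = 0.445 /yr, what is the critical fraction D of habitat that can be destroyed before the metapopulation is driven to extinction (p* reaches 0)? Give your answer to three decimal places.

The nontrivial equilibrium is p* = (1−D) − e/c; extinction occurs when this hits zero.
So D_crit = 1 − e/c = 1 − 0.445/1.299 = 1 − 0.3426 = 0.6574.
Note this equals the original equilibrium occupancy — the Levins extinction-debt result.

0.657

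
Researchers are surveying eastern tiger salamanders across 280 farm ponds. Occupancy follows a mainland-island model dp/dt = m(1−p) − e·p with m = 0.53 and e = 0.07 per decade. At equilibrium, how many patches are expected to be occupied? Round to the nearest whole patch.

p* = m/(m+e) = 0.53/0.6000 = 0.8833.
Expected occupied patches = N × p* = 280 × 0.8833 = 247.33 ≈ 247.

247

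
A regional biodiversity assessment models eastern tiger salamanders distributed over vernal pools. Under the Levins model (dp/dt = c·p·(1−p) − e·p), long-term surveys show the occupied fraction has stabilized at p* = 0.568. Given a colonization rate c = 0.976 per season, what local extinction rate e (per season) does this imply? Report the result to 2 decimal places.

At equilibrium c(1−p*) = e.
e = 0.976 × (1 − 0.568) = 0.976 × 0.4320 = 0.4216.

0.42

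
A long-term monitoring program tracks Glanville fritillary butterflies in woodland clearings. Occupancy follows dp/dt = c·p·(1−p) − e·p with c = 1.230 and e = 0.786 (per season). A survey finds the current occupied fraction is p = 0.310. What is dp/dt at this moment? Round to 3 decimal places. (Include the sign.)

Colonization term: c·p·(1−p) = 1.230×0.310×0.6900 = 0.26310.
Extinction term: e·p = 0.24366.
dp/dt = 0.26310 − 0.24366 = 0.01944.

0.019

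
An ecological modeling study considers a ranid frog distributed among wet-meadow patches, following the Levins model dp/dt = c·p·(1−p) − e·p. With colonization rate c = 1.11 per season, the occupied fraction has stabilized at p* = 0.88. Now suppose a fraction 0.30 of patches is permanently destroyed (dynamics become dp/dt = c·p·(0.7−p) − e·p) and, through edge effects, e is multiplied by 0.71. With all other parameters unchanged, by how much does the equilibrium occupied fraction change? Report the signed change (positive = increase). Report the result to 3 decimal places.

Balance c(1−p*) = e gives e = 1.11×(1 − 0.88000) = 0.13320.
New p* = 0.7 − e/c = 0.7 − 0.09457/1.11000 = 0.61480.
Δp* = 0.61480 − 0.88000 = -0.26520.

-0.265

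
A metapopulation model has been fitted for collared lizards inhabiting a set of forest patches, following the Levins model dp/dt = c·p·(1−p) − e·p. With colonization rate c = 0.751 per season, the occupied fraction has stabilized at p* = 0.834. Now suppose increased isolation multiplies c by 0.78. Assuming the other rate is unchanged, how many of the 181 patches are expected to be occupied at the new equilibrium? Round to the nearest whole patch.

Balance c(1−p*) = e gives e = 0.751×(1 − 0.83400) = 0.12467.
New p* = 1 − e/c = 1 − 0.12467/0.58578 = 0.78717.
Expected occupied = 181 × 0.78717 = 142.48 ≈ 142.

142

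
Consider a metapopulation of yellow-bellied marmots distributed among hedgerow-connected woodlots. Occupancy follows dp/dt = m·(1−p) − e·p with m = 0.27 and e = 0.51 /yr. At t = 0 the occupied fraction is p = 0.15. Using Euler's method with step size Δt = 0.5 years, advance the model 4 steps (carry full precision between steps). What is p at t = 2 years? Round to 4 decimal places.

Update rule: p ← p + [m·(1−p) − e·p]·Δt with Δt = 0.5.
  1  |  dp/dt·Δt = +0.076500  |  p_1 = 0.226500
  2  |  dp/dt·Δt = +0.046665  |  p_2 = 0.273165
  3  |  dp/dt·Δt = +0.028466  |  p_3 = 0.301631
  4  |  dp/dt·Δt = +0.017364  |  p_4 = 0.318995

0.3190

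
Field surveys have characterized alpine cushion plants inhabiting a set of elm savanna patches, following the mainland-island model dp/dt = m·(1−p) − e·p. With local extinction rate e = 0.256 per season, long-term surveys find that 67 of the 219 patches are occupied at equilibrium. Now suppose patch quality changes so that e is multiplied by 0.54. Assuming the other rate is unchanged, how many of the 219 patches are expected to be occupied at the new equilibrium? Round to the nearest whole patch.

Observed p* = 67/219 = 0.30594.
Balance m(1−p*) = e·p* gives m = e·p*/(1−p*) = 0.256×0.30594/0.69406 = 0.11284.
New p* = m/(m+e) = 0.11284/(0.11284+0.13824) = 0.44942.
Expected occupied = 219 × 0.44942 = 98.42 ≈ 98.

98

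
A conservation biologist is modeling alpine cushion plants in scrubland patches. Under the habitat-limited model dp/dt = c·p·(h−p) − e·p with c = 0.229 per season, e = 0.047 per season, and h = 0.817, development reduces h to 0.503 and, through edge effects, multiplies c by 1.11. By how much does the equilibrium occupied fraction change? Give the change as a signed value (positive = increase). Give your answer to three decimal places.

-0.294

Before: p* = h − e/c = 0.817 − 0.047/0.229 = 0.817 − 0.2052 = 0.6118.
After: c = 0.25419, e = 0.047, h = 0.503; p* = 0.503 − 0.047/0.25419 = 0.3181.
Δp* = 0.3181 − 0.6118 = -0.2937.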